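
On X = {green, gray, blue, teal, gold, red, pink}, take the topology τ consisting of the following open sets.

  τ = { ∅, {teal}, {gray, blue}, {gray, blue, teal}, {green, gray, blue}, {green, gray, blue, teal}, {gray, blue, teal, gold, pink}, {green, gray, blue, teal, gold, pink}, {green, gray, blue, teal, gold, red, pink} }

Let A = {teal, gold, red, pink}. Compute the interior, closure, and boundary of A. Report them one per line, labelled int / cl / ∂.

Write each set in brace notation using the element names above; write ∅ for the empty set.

int(A) = {teal}
cl(A)  = {teal, gold, red, pink}
∂A     = {gold, red, pink}

opens ⊆ A: ∅, {teal}; union → int = {teal}
complement {green, gray, blue}; its interior {green, gray, blue}; cl(A) = X∖{green, gray, blue} = {teal, gold, red, pink}
boundary = {teal, gold, red, pink} ∖ {teal} = {gold, red, pink}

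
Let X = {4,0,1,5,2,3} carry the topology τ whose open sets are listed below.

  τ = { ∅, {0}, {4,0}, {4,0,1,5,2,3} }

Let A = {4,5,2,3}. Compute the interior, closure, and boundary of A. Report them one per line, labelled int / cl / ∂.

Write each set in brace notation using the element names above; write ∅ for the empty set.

int(A) = ∅
cl(A)  = {4,1,5,2,3}
∂A     = {4,1,5,2,3}

U open, U⊆A: ∅. int(A) = ⋃ = ∅
X∖A={0,1}, int(X∖A)={0}, hence cl(A)={4,1,5,2,3}
∂A: remove int from cl → {4,1,5,2,3}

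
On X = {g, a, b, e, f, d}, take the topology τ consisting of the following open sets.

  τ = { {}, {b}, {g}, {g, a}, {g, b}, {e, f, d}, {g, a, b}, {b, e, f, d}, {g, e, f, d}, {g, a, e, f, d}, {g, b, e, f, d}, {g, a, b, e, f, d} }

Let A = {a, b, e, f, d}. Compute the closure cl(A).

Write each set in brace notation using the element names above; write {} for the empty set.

{a, b, e, f, d}

complement {g}; its interior {g}; cl(A) = X∖{g} = {a, b, e, f, d}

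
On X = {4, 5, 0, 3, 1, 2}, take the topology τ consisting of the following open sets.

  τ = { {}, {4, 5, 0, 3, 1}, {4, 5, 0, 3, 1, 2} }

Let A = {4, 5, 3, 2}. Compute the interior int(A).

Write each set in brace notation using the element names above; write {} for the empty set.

{}

interior: largest open inside A is {} (from {})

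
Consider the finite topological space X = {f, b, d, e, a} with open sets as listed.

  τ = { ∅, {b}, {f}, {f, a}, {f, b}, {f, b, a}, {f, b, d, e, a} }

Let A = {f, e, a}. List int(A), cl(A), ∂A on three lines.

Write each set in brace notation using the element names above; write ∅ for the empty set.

U open, U⊆A: ∅, {f}, {f, a}. int(A) = ⋃ = {f, a}
X∖A={b, d}, int(X∖A)={b}, hence cl(A)={f, d, e, a}
∂A: remove int from cl → {d, e}

int(A) = {f, a}
cl(A)  = {f, d, e, a}
∂A     = {d, e}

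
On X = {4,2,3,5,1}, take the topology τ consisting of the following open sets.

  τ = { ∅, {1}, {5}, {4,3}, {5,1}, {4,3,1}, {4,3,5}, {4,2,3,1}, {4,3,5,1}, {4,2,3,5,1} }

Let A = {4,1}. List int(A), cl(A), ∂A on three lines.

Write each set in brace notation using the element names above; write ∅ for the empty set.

U open, U⊆A: ∅, {1}. int(A) = ⋃ = {1}
X∖A={2,3,5}, int(X∖A)={5}, hence cl(A)={4,2,3,1}
∂A: remove int from cl → {4,2,3}

int(A) = {1}
cl(A)  = {4,2,3,1}
∂A     = {4,2,3}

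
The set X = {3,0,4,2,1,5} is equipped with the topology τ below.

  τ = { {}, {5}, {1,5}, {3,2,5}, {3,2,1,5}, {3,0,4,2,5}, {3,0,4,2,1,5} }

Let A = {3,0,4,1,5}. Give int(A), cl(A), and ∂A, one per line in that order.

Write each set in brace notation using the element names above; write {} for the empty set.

interior: largest open inside A is {1,5} (from {}, {5}, {1,5})
cl via duality: int({2}) = {}, so X∖{} = {3,0,4,2,1,5}
cl∖int = {3,0,4,2}

int(A) = {1,5}
cl(A)  = {3,0,4,2,1,5}
∂A     = {3,0,4,2}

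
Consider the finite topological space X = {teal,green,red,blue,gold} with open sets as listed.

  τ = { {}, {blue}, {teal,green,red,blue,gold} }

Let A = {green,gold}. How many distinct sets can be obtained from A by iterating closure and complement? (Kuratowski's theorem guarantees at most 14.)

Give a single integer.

complement {teal,red,blue}; its interior {blue}; cl(A) = X∖{blue} = {teal,green,red,gold}
With k = closure, c = complement:
  1. A     = {green,gold}
  2. kA    = {teal,green,red,gold}
  3. cA    = {teal,red,blue}
  4. ckA   = {blue}
  5. kcA   = {teal,green,red,blue,gold}
  6. ckcA  = {}
k, c of each give nothing new

6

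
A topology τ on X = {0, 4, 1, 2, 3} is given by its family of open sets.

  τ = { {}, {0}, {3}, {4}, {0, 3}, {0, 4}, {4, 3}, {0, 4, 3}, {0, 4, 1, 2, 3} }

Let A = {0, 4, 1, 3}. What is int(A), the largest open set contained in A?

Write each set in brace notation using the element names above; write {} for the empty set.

{0, 4, 3}

open subsets of A: {}, {4}, {0}, {3}, {4, 3}, {0, 3}, {0, 4}, {0, 4, 3}; so int(A) = {0, 4, 3}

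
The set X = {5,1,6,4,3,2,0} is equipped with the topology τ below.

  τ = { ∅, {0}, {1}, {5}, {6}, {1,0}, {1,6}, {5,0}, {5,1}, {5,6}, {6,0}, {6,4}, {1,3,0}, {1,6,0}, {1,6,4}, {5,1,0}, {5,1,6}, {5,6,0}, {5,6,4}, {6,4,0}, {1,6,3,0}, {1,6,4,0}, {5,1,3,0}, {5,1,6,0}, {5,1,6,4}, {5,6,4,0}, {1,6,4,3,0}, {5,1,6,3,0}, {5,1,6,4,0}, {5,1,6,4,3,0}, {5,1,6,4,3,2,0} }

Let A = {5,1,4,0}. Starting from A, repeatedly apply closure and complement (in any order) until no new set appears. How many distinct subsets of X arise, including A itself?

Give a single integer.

10

complement {6,3,2}; its interior {6}; cl(A) = X∖{6} = {5,1,4,3,2,0}
With k = closure, c = complement:
  1. A     = {5,1,4,0}
  2. kA    = {5,1,4,3,2,0}
  3. cA    = {6,3,2}
  4. ckA   = {6}
  5. kcA   = {6,4,3,2}
  6. kckA  = {6,4,2}
  7. ckcA  = {5,1,0}
  8. ckckA = {5,1,3,0}
  9. kckcA = {5,1,3,2,0}
  10. ckckcA = {6,4}
k, c of each give nothing new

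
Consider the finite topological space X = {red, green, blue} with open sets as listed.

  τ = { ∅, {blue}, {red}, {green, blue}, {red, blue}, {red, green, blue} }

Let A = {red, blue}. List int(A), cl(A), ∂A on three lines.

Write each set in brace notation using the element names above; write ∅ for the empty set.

int(A) = {red, blue}
cl(A)  = {red, green, blue}
∂A     = {green}

opens ⊆ A: ∅, {red}, {blue}, {red, blue}; union → int = {red, blue}
complement {green}; its interior ∅; cl(A) = X∖∅ = {red, green, blue}
boundary = {red, green, blue} ∖ {red, blue} = {green}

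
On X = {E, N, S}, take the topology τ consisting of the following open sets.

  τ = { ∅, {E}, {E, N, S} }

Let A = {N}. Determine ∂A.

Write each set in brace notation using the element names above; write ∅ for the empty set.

opens ⊆ A: ∅; union → int = ∅
complement {E, S}; its interior {E}; cl(A) = X∖{E} = {N, S}
boundary = {N, S} ∖ ∅ = {N, S}

{N, S}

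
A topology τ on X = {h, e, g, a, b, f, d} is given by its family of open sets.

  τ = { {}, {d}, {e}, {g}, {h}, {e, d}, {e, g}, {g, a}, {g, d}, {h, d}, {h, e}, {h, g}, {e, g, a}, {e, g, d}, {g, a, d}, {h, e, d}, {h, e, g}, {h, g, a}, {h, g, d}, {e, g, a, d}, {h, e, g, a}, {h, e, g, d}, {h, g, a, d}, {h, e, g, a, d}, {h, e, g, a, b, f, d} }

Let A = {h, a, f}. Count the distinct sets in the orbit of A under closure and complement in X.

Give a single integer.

8

X∖A={e, g, b, d}, int(X∖A)={e, g, d}, hence cl(A)={h, a, b, f}
Orbit (k=closure, c=complement):
  1. A     = {h, a, f}
  2. kA    = {h, a, b, f}
  3. cA    = {e, g, b, d}
  4. ckA   = {e, g, d}
  5. kcA   = {e, g, a, b, f, d}
  6. ckcA  = {h}
  7. kckcA = {h, b, f}
  8. ckckcA = {e, g, a, d}
(closed under both — stop)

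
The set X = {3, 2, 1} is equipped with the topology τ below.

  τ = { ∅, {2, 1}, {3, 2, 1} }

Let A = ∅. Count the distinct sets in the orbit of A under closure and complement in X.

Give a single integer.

closure: X∖int(X∖A) = X∖{3, 2, 1} = ∅
Let k=closure and c=complement:
  1. A     = ∅
  2. cA    = {3, 2, 1}
— saturated at 2

2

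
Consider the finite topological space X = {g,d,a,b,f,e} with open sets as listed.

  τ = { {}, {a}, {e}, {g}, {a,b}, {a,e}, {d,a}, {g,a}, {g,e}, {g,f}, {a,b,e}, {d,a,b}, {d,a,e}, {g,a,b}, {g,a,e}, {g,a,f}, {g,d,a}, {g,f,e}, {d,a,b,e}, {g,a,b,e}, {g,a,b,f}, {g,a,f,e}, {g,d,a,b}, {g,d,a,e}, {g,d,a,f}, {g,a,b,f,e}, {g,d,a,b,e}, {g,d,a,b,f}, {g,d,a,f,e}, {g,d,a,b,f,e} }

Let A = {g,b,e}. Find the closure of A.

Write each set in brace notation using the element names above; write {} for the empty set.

{g,b,f,e}

X∖A={d,a,f}, int(X∖A)={d,a}, hence cl(A)={g,b,f,e}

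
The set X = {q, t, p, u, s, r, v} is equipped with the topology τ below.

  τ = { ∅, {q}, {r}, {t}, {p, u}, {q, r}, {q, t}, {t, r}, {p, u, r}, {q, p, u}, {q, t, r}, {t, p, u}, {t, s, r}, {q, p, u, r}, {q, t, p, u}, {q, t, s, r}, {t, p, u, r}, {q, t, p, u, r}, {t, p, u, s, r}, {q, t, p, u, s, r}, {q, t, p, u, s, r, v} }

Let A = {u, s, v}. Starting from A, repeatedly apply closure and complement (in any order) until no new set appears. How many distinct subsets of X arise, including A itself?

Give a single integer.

cl via duality: int({q, t, p, r}) = {q, t, r}, so X∖{q, t, r} = {p, u, s, v}
Write k for closure, c for complement:
  1. A     = {u, s, v}
  2. kA    = {p, u, s, v}
  3. cA    = {q, t, p, r}
  4. ckA   = {q, t, r}
  5. kcA   = {q, t, p, u, s, r, v}
  6. kckA  = {q, t, s, r, v}
  7. ckcA  = ∅
  8. ckckA = {p, u}
  9. kckckA = {p, u, v}
  10. ckckckA = {q, t, s, r}
applying k or c yields no new set

10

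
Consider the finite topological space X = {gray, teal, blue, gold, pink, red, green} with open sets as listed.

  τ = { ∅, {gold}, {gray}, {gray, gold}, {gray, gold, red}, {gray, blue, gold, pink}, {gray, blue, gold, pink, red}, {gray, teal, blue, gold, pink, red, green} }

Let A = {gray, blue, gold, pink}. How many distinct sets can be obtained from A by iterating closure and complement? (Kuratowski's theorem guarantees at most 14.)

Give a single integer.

4

complement {teal, red, green}; its interior ∅; cl(A) = X∖∅ = {gray, teal, blue, gold, pink, red, green}
With k = closure, c = complement:
  1. A     = {gray, blue, gold, pink}
  2. kA    = {gray, teal, blue, gold, pink, red, green}
  3. cA    = {teal, red, green}
  4. ckA   = ∅
k, c of each give nothing new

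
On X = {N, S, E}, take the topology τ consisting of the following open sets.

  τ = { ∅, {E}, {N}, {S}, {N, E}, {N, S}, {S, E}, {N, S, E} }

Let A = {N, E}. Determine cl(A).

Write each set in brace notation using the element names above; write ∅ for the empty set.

closure: X∖int(X∖A) = X∖{S} = {N, E}

{N, E}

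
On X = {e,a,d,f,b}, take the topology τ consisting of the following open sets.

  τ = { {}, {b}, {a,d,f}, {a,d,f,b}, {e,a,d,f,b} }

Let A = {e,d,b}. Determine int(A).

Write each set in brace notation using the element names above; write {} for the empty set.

U open, U⊆A: {}, {b}. int(A) = ⋃ = {b}

{b}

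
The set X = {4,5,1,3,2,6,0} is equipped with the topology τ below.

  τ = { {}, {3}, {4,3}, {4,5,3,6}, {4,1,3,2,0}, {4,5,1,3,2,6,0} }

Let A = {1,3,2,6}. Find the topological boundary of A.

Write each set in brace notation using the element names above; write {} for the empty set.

interior: largest open inside A is {3} (from {}, {3})
cl via duality: int({4,5,0}) = {}, so X∖{} = {4,5,1,3,2,6,0}
cl∖int = {4,5,1,2,6,0}

{4,5,1,2,6,0}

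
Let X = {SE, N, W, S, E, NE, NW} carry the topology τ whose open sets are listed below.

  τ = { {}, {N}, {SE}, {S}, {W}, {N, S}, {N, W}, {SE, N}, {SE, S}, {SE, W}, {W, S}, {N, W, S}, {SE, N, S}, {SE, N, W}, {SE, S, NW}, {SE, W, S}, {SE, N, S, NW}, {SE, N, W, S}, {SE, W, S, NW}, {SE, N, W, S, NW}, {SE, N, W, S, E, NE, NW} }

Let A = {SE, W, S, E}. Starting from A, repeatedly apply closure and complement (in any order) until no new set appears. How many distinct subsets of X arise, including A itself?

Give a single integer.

complement {N, NE, NW}; its interior {N}; cl(A) = X∖{N} = {SE, W, S, E, NE, NW}
With k = closure, c = complement:
  1. A     = {SE, W, S, E}
  2. kA    = {SE, W, S, E, NE, NW}
  3. cA    = {N, NE, NW}
  4. ckA   = {N}
  5. kcA   = {N, E, NE, NW}
  6. kckA  = {N, E, NE}
  7. ckcA  = {SE, W, S}
  8. ckckA = {SE, W, S, NW}
k, c of each give nothing new

8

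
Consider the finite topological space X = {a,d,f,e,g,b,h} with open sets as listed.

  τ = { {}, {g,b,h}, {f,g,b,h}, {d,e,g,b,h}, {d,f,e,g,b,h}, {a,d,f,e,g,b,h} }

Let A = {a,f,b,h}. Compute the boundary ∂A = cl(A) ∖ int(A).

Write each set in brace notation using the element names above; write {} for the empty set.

interior: largest open inside A is {} (from {})
cl via duality: int({d,e,g}) = {}, so X∖{} = {a,d,f,e,g,b,h}
cl∖int = {a,d,f,e,g,b,h}

{a,d,f,e,g,b,h}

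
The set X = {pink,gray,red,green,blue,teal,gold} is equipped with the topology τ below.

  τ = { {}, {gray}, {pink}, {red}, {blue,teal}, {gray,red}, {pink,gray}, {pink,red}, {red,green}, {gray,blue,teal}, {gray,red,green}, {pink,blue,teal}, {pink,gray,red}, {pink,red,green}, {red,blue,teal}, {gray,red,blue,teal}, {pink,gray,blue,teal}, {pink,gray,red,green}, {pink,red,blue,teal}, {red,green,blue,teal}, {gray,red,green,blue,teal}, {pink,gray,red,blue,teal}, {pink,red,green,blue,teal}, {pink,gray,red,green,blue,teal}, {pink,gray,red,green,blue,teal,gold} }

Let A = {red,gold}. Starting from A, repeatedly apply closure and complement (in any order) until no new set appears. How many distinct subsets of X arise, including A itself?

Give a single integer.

cl via duality: int({pink,gray,green,blue,teal}) = {pink,gray,blue,teal}, so X∖{pink,gray,blue,teal} = {red,green,gold}
Write k for closure, c for complement:
  1. A     = {red,gold}
  2. kA    = {red,green,gold}
  3. cA    = {pink,gray,green,blue,teal}
  4. ckA   = {pink,gray,blue,teal}
  5. kcA   = {pink,gray,green,blue,teal,gold}
  6. kckA  = {pink,gray,blue,teal,gold}
  7. ckcA  = {red}
  8. ckckA = {red,green}
applying k or c yields no new set

8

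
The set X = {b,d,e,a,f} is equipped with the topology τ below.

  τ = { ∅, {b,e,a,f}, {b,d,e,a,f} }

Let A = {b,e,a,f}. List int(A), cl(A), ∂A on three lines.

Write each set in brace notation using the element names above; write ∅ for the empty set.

int(A) = {b,e,a,f}
cl(A)  = {b,d,e,a,f}
∂A     = {d}

interior: largest open inside A is {b,e,a,f} (from ∅, {b,e,a,f})
cl via duality: int({d}) = ∅, so X∖∅ = {b,d,e,a,f}
cl∖int = {d}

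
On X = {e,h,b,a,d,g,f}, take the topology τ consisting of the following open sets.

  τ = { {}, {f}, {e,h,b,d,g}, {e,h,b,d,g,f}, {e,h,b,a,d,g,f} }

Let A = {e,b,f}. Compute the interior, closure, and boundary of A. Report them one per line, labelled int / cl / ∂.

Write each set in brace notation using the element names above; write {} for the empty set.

int(A) = {f}
cl(A)  = {e,h,b,a,d,g,f}
∂A     = {e,h,b,a,d,g}

U open, U⊆A: {}, {f}. int(A) = ⋃ = {f}
X∖A={h,a,d,g}, int(X∖A)={}, hence cl(A)={e,h,b,a,d,g,f}
∂A: remove int from cl → {e,h,b,a,d,g}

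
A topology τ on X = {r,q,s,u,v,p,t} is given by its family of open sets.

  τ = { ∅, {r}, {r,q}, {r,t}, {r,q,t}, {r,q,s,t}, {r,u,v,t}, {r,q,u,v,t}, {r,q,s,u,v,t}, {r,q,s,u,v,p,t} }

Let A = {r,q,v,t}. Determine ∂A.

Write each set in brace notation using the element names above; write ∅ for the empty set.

{s,u,v,p}

U open, U⊆A: ∅, {r}, {r,q}, {r,t}, {r,q,t}. int(A) = ⋃ = {r,q,t}
X∖A={s,u,p}, int(X∖A)=∅, hence cl(A)={r,q,s,u,v,p,t}
∂A: remove int from cl → {s,u,v,p}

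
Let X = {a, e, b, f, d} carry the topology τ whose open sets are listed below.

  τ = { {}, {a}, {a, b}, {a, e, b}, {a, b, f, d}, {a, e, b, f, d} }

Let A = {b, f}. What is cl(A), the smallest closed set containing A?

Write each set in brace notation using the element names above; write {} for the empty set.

{e, b, f, d}

closure: X∖int(X∖A) = X∖{a} = {e, b, f, d}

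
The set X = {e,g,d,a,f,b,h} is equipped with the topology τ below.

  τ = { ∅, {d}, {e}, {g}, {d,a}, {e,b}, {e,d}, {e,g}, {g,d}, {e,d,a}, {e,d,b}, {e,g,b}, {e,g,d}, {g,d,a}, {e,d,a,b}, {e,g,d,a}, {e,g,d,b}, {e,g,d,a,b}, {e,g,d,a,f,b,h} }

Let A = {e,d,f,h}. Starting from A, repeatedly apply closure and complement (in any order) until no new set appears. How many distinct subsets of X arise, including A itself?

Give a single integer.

X∖A={g,a,b}, int(X∖A)={g}, hence cl(A)={e,d,a,f,b,h}
Orbit (k=closure, c=complement):
  1. A     = {e,d,f,h}
  2. kA    = {e,d,a,f,b,h}
  3. cA    = {g,a,b}
  4. ckA   = {g}
  5. kcA   = {g,a,f,b,h}
  6. kckA  = {g,f,h}
  7. ckcA  = {e,d}
  8. ckckA = {e,d,a,b}
(closed under both — stop)

8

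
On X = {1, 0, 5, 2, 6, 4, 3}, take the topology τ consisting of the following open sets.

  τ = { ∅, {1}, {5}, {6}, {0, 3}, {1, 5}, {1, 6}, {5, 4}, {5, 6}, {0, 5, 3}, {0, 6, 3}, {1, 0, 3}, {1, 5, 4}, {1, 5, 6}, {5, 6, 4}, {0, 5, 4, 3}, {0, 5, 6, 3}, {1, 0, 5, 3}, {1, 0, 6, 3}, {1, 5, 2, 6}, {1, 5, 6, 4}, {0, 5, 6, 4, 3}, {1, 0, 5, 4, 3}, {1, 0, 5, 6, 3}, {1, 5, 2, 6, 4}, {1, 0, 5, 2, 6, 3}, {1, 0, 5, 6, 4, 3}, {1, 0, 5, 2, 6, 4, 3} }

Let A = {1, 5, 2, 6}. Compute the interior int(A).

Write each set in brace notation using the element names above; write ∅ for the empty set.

{1, 5, 2, 6}

interior: largest open inside A is {1, 5, 2, 6} (from ∅, {6}, {1}, {5}, {1, 6}, {1, 5}, {5, 6}, {1, 5, 6}, {1, 5, 2, 6})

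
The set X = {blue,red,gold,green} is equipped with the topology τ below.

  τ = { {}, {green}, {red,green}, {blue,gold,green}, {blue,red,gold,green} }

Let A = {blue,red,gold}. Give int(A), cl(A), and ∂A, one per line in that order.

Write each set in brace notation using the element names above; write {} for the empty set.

int(A) = {}
cl(A)  = {blue,red,gold}
∂A     = {blue,red,gold}

interior: largest open inside A is {} (from {})
cl via duality: int({green}) = {green}, so X∖{green} = {blue,red,gold}
cl∖int = {blue,red,gold}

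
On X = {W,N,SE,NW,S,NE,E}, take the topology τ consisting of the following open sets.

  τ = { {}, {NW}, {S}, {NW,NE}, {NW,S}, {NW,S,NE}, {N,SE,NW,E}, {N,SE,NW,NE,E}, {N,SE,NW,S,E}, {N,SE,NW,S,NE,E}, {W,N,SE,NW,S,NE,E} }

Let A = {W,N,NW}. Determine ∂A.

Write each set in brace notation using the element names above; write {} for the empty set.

{W,N,SE,NE,E}

U open, U⊆A: {}, {NW}. int(A) = ⋃ = {NW}
X∖A={SE,S,NE,E}, int(X∖A)={S}, hence cl(A)={W,N,SE,NW,NE,E}
∂A: remove int from cl → {W,N,SE,NE,E}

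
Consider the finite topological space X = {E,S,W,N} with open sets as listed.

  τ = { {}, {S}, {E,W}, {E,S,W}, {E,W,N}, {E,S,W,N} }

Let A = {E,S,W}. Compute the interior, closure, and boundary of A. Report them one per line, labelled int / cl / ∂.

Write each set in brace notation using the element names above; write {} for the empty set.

int(A) = {E,S,W}
cl(A)  = {E,S,W,N}
∂A     = {N}

U open, U⊆A: {}, {S}, {E,W}, {E,S,W}. int(A) = ⋃ = {E,S,W}
X∖A={N}, int(X∖A)={}, hence cl(A)={E,S,W,N}
∂A: remove int from cl → {N}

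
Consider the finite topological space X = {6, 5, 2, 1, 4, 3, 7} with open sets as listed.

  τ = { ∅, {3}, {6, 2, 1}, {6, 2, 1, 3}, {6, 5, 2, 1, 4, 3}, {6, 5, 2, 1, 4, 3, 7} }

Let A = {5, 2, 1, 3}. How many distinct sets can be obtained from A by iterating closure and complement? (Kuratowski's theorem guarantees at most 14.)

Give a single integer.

X∖A={6, 4, 7}, int(X∖A)=∅, hence cl(A)={6, 5, 2, 1, 4, 3, 7}
Orbit (k=closure, c=complement):
  1. A     = {5, 2, 1, 3}
  2. kA    = {6, 5, 2, 1, 4, 3, 7}
  3. cA    = {6, 4, 7}
  4. ckA   = ∅
  5. kcA   = {6, 5, 2, 1, 4, 7}
  6. ckcA  = {3}
  7. kckcA = {5, 4, 3, 7}
  8. ckckcA = {6, 2, 1}
(closed under both — stop)

8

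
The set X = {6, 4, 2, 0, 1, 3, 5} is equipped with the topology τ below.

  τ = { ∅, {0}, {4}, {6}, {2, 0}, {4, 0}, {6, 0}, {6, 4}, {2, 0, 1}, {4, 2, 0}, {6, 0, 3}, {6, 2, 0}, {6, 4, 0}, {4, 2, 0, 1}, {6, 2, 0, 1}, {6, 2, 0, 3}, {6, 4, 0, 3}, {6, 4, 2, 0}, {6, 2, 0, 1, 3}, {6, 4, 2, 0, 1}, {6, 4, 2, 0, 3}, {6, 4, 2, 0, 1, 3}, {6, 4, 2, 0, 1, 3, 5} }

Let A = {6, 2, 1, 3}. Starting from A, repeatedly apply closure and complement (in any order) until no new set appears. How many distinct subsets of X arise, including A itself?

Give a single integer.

8

X∖A={4, 0, 5}, int(X∖A)={4, 0}, hence cl(A)={6, 2, 1, 3, 5}
Orbit (k=closure, c=complement):
  1. A     = {6, 2, 1, 3}
  2. kA    = {6, 2, 1, 3, 5}
  3. cA    = {4, 0, 5}
  4. ckA   = {4, 0}
  5. kcA   = {4, 2, 0, 1, 3, 5}
  6. ckcA  = {6}
  7. kckcA = {6, 3, 5}
  8. ckckcA = {4, 2, 0, 1}
(closed under both — stop)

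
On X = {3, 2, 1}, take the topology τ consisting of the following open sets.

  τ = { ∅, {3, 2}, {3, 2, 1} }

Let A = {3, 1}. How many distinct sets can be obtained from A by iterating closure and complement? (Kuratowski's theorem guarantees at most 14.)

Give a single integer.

cl via duality: int({2}) = ∅, so X∖∅ = {3, 2, 1}
Write k for closure, c for complement:
  1. A     = {3, 1}
  2. kA    = {3, 2, 1}
  3. cA    = {2}
  4. ckA   = ∅
applying k or c yields no new set

4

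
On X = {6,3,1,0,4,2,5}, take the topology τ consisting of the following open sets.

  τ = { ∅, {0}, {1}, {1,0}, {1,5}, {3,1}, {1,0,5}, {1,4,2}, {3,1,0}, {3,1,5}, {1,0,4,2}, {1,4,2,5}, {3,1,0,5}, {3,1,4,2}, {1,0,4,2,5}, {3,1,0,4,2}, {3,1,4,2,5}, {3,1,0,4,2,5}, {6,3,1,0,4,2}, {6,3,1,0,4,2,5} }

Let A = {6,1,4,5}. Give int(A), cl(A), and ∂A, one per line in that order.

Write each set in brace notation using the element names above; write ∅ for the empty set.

U open, U⊆A: ∅, {1}, {1,5}. int(A) = ⋃ = {1,5}
X∖A={3,0,2}, int(X∖A)={0}, hence cl(A)={6,3,1,4,2,5}
∂A: remove int from cl → {6,3,4,2}

int(A) = {1,5}
cl(A)  = {6,3,1,4,2,5}
∂A     = {6,3,4,2}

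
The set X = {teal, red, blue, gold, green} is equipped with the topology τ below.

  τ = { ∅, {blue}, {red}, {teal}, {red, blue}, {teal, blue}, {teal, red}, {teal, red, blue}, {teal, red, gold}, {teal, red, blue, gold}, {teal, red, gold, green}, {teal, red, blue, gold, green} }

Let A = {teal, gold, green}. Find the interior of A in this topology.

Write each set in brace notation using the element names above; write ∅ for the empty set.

U open, U⊆A: ∅, {teal}. int(A) = ⋃ = {teal}

{teal}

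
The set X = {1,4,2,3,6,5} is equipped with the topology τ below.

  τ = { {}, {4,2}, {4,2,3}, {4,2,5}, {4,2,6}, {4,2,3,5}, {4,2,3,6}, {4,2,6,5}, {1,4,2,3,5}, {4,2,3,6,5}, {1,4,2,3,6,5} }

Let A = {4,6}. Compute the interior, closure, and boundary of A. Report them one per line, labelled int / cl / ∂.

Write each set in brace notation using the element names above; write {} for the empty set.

int(A) = {}
cl(A)  = {1,4,2,3,6,5}
∂A     = {1,4,2,3,6,5}

interior: largest open inside A is {} (from {})
cl via duality: int({1,2,3,5}) = {}, so X∖{} = {1,4,2,3,6,5}
cl∖int = {1,4,2,3,6,5}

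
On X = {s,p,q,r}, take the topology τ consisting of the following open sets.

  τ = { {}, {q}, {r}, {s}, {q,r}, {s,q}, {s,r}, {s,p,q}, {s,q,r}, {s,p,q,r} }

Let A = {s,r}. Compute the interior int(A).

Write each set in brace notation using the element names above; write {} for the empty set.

U open, U⊆A: {}, {r}, {s}, {s,r}. int(A) = ⋃ = {s,r}

{s,r}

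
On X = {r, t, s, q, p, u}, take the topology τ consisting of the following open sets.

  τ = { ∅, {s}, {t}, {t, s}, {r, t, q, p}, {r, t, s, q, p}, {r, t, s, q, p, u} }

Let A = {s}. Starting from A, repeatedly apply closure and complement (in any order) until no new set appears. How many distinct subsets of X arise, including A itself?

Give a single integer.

closure: X∖int(X∖A) = X∖{r, t, q, p} = {s, u}
Let k=closure and c=complement:
  1. A     = {s}
  2. kA    = {s, u}
  3. cA    = {r, t, q, p, u}
  4. ckA   = {r, t, q, p}
— saturated at 4

4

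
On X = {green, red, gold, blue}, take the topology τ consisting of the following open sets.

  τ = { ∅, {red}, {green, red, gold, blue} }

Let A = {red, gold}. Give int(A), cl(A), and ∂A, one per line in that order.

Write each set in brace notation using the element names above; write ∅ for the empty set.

open subsets of A: ∅, {red}; so int(A) = {red}
closure: X∖int(X∖A) = X∖∅ = {green, red, gold, blue}
∂A = {green, red, gold, blue} minus {red} = {green, gold, blue}

int(A) = {red}
cl(A)  = {green, red, gold, blue}
∂A     = {green, gold, blue}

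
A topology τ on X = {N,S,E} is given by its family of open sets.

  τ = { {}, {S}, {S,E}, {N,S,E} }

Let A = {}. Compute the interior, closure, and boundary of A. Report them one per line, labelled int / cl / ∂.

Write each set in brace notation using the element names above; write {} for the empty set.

opens ⊆ A: {}; union → int = {}
complement {N,S,E}; its interior {N,S,E}; cl(A) = X∖{N,S,E} = {}
boundary = {} ∖ {} = {}

int(A) = {}
cl(A)  = {}
∂A     = {}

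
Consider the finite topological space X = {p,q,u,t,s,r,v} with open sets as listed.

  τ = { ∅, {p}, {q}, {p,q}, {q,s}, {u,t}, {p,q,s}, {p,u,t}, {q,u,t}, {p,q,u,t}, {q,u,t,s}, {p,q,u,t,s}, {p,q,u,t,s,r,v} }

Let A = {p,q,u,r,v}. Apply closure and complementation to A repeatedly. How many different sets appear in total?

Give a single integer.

complement {t,s}; its interior ∅; cl(A) = X∖∅ = {p,q,u,t,s,r,v}
With k = closure, c = complement:
  1. A     = {p,q,u,r,v}
  2. kA    = {p,q,u,t,s,r,v}
  3. cA    = {t,s}
  4. ckA   = ∅
  5. kcA   = {u,t,s,r,v}
  6. ckcA  = {p,q}
  7. kckcA = {p,q,s,r,v}
  8. ckckcA = {u,t}
  9. kckckcA = {u,t,r,v}
  10. ckckckcA = {p,q,s}
k, c of each give nothing new

10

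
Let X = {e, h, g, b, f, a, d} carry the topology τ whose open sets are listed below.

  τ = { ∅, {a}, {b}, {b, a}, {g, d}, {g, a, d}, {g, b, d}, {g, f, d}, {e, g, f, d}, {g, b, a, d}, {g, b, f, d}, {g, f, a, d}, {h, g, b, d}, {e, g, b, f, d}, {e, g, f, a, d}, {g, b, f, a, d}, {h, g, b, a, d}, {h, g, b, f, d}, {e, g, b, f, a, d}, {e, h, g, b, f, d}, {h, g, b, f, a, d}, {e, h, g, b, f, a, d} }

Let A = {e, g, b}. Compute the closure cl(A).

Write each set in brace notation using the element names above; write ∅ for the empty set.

{e, h, g, b, f, d}

cl via duality: int({h, f, a, d}) = {a}, so X∖{a} = {e, h, g, b, f, d}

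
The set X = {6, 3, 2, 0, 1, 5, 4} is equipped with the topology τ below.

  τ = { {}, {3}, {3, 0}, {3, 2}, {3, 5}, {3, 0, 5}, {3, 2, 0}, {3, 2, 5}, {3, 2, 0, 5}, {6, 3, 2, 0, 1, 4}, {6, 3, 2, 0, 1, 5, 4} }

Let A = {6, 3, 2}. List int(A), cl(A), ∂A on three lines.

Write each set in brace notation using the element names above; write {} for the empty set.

int(A) = {3, 2}
cl(A)  = {6, 3, 2, 0, 1, 5, 4}
∂A     = {6, 0, 1, 5, 4}

open subsets of A: {}, {3}, {3, 2}; so int(A) = {3, 2}
closure: X∖int(X∖A) = X∖{} = {6, 3, 2, 0, 1, 5, 4}
∂A = {6, 3, 2, 0, 1, 5, 4} minus {3, 2} = {6, 0, 1, 5, 4}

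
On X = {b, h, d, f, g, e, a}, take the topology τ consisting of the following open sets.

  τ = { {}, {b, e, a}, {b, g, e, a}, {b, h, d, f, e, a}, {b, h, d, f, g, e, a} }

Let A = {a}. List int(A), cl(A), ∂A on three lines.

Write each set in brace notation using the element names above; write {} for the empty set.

open subsets of A: {}; so int(A) = {}
closure: X∖int(X∖A) = X∖{} = {b, h, d, f, g, e, a}
∂A = {b, h, d, f, g, e, a} minus {} = {b, h, d, f, g, e, a}

int(A) = {}
cl(A)  = {b, h, d, f, g, e, a}
∂A     = {b, h, d, f, g, e, a}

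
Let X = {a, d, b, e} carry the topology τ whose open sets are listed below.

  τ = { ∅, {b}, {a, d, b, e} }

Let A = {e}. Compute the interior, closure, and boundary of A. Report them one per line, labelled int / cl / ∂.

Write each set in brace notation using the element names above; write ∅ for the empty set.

int(A) = ∅
cl(A)  = {a, d, e}
∂A     = {a, d, e}

open subsets of A: ∅; so int(A) = ∅
closure: X∖int(X∖A) = X∖{b} = {a, d, e}
∂A = {a, d, e} minus ∅ = {a, d, e}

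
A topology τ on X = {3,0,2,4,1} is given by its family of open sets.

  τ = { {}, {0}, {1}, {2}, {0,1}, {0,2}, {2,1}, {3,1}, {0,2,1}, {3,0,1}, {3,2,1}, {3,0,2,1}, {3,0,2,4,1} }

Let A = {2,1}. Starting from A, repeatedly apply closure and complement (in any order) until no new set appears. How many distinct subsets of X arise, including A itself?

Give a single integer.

6

cl via duality: int({3,0,4}) = {0}, so X∖{0} = {3,2,4,1}
Write k for closure, c for complement:
  1. A     = {2,1}
  2. kA    = {3,2,4,1}
  3. cA    = {3,0,4}
  4. ckA   = {0}
  5. kckA  = {0,4}
  6. ckckA = {3,2,1}
applying k or c yields no new set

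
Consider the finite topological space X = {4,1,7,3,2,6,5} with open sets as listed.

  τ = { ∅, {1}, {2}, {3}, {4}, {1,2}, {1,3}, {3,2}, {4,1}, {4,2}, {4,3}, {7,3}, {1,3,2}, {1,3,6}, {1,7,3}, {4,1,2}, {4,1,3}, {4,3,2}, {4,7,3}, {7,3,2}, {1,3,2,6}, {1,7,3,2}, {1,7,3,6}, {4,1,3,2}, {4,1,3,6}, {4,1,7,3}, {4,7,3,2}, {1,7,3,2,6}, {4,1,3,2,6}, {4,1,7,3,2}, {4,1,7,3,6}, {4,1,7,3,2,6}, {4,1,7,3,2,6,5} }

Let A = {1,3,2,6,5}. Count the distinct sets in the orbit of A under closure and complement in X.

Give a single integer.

cl via duality: int({4,7}) = {4}, so X∖{4} = {1,7,3,2,6,5}
Write k for closure, c for complement:
  1. A     = {1,3,2,6,5}
  2. kA    = {1,7,3,2,6,5}
  3. cA    = {4,7}
  4. ckA   = {4}
  5. kcA   = {4,7,5}
  6. kckA  = {4,5}
  7. ckcA  = {1,3,2,6}
  8. ckckA = {1,7,3,2,6}
applying k or c yields no new set

8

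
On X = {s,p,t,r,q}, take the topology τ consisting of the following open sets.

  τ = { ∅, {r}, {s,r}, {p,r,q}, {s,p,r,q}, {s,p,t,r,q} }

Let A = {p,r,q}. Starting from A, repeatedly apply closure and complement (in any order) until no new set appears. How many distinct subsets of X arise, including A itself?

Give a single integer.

complement {s,t}; its interior ∅; cl(A) = X∖∅ = {s,p,t,r,q}
With k = closure, c = complement:
  1. A     = {p,r,q}
  2. kA    = {s,p,t,r,q}
  3. cA    = {s,t}
  4. ckA   = ∅
k, c of each give nothing new

4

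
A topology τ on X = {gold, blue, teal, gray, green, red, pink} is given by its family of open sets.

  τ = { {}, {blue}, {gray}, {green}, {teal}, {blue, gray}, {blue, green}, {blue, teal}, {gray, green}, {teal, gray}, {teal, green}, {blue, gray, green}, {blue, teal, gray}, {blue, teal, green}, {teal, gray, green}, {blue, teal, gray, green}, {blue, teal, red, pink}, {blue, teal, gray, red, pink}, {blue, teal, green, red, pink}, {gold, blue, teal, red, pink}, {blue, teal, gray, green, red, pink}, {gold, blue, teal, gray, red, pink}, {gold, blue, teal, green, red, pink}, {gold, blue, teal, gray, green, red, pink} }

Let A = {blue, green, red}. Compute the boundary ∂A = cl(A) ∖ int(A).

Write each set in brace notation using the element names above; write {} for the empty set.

U open, U⊆A: {}, {green}, {blue}, {blue, green}. int(A) = ⋃ = {blue, green}
X∖A={gold, teal, gray, pink}, int(X∖A)={teal, gray}, hence cl(A)={gold, blue, green, red, pink}
∂A: remove int from cl → {gold, red, pink}

{gold, red, pink}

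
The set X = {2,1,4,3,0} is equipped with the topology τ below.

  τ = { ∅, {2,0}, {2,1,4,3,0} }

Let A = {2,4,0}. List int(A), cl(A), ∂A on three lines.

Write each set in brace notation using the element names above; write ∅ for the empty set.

interior: largest open inside A is {2,0} (from ∅, {2,0})
cl via duality: int({1,3}) = ∅, so X∖∅ = {2,1,4,3,0}
cl∖int = {1,4,3}

int(A) = {2,0}
cl(A)  = {2,1,4,3,0}
∂A     = {1,4,3}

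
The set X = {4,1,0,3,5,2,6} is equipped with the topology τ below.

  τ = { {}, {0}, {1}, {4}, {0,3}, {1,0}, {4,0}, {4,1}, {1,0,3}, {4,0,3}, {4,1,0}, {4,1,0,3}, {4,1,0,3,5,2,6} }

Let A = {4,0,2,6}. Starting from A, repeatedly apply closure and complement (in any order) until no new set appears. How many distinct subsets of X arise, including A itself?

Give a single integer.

complement {1,3,5}; its interior {1}; cl(A) = X∖{1} = {4,0,3,5,2,6}
With k = closure, c = complement:
  1. A     = {4,0,2,6}
  2. kA    = {4,0,3,5,2,6}
  3. cA    = {1,3,5}
  4. ckA   = {1}
  5. kcA   = {1,3,5,2,6}
  6. kckA  = {1,5,2,6}
  7. ckcA  = {4,0}
  8. ckckA = {4,0,3}
k, c of each give nothing new

8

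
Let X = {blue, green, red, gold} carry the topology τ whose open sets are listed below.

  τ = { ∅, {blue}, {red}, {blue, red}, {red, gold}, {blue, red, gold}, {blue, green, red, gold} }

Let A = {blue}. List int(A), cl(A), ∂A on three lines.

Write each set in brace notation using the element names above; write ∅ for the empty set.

U open, U⊆A: ∅, {blue}. int(A) = ⋃ = {blue}
X∖A={green, red, gold}, int(X∖A)={red, gold}, hence cl(A)={blue, green}
∂A: remove int from cl → {green}

int(A) = {blue}
cl(A)  = {blue, green}
∂A     = {green}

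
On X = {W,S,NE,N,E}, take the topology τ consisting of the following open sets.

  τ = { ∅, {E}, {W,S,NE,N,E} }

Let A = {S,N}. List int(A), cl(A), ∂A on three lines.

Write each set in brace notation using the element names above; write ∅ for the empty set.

opens ⊆ A: ∅; union → int = ∅
complement {W,NE,E}; its interior {E}; cl(A) = X∖{E} = {W,S,NE,N}
boundary = {W,S,NE,N} ∖ ∅ = {W,S,NE,N}

int(A) = ∅
cl(A)  = {W,S,NE,N}
∂A     = {W,S,NE,N}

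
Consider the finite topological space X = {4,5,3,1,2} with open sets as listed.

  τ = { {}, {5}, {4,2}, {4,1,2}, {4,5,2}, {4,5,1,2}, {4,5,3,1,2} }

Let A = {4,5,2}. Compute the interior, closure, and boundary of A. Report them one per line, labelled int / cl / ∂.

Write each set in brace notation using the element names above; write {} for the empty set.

open subsets of A: {}, {5}, {4,2}, {4,5,2}; so int(A) = {4,5,2}
closure: X∖int(X∖A) = X∖{} = {4,5,3,1,2}
∂A = {4,5,3,1,2} minus {4,5,2} = {3,1}

int(A) = {4,5,2}
cl(A)  = {4,5,3,1,2}
∂A     = {3,1}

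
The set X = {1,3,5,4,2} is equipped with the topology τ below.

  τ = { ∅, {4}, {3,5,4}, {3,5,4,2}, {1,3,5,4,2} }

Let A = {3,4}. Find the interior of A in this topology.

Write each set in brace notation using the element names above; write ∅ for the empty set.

{4}

interior: largest open inside A is {4} (from ∅, {4})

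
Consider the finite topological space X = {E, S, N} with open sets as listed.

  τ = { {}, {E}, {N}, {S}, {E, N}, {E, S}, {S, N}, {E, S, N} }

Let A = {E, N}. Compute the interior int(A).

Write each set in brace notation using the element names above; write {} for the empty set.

{E, N}

U open, U⊆A: {}, {N}, {E}, {E, N}. int(A) = ⋃ = {E, N}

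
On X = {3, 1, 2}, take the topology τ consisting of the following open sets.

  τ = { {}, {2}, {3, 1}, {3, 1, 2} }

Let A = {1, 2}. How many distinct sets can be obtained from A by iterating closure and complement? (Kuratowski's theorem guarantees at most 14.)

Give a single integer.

X∖A={3}, int(X∖A)={}, hence cl(A)={3, 1, 2}
Orbit (k=closure, c=complement):
  1. A     = {1, 2}
  2. kA    = {3, 1, 2}
  3. cA    = {3}
  4. ckA   = {}
  5. kcA   = {3, 1}
  6. ckcA  = {2}
(closed under both — stop)

6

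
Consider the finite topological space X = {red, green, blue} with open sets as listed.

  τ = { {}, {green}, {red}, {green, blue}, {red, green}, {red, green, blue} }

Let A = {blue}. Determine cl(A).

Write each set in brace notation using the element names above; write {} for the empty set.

X∖A={red, green}, int(X∖A)={red, green}, hence cl(A)={blue}

{blue}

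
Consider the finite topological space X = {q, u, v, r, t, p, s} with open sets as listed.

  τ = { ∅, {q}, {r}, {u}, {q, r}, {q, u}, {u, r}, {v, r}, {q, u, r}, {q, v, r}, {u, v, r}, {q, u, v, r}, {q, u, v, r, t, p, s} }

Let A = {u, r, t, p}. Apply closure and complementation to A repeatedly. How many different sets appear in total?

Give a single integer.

cl via duality: int({q, v, s}) = {q}, so X∖{q} = {u, v, r, t, p, s}
Write k for closure, c for complement:
  1. A     = {u, r, t, p}
  2. kA    = {u, v, r, t, p, s}
  3. cA    = {q, v, s}
  4. ckA   = {q}
  5. kcA   = {q, v, t, p, s}
  6. kckA  = {q, t, p, s}
  7. ckcA  = {u, r}
  8. ckckA = {u, v, r}
applying k or c yields no new set

8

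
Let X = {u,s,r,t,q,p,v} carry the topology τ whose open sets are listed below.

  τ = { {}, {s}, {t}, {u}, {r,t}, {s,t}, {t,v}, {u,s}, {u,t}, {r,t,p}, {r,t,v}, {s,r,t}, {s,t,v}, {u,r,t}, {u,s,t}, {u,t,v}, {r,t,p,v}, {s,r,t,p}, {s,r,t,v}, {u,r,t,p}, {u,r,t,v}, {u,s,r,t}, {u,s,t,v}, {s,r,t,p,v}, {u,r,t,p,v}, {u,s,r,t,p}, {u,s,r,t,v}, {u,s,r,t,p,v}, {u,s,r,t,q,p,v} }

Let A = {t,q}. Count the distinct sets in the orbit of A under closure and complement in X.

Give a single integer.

closure: X∖int(X∖A) = X∖{u,s} = {r,t,q,p,v}
Let k=closure and c=complement:
  1. A     = {t,q}
  2. kA    = {r,t,q,p,v}
  3. cA    = {u,s,r,p,v}
  4. ckA   = {u,s}
  5. kcA   = {u,s,r,q,p,v}
  6. kckA  = {u,s,q}
  7. ckcA  = {t}
  8. ckckA = {r,t,p,v}
— saturated at 8

8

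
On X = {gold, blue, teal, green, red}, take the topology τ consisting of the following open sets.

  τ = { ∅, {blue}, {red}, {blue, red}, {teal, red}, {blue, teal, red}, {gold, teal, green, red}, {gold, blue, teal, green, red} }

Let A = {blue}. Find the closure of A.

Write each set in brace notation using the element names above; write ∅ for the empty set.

{blue}

X∖A={gold, teal, green, red}, int(X∖A)={gold, teal, green, red}, hence cl(A)={blue}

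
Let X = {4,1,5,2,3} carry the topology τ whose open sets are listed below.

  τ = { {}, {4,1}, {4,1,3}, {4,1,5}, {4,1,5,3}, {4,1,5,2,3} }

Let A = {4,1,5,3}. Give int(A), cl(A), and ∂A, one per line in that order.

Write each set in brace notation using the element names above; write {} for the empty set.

int(A) = {4,1,5,3}
cl(A)  = {4,1,5,2,3}
∂A     = {2}

opens ⊆ A: {}, {4,1}, {4,1,5}, {4,1,3}, {4,1,5,3}; union → int = {4,1,5,3}
complement {2}; its interior {}; cl(A) = X∖{} = {4,1,5,2,3}
boundary = {4,1,5,2,3} ∖ {4,1,5,3} = {2}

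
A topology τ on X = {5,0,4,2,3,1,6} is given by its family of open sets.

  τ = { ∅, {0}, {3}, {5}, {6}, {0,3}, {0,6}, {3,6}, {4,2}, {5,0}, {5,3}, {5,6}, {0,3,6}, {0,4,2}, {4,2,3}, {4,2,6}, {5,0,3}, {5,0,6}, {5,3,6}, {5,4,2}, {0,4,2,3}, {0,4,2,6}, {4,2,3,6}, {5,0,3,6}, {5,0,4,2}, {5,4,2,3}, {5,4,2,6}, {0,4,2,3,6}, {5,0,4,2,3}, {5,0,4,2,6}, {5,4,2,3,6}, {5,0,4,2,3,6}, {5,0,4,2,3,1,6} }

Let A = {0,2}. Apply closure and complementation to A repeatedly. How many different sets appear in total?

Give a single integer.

10

closure: X∖int(X∖A) = X∖{5,3,6} = {0,4,2,1}
Let k=closure and c=complement:
  1. A     = {0,2}
  2. kA    = {0,4,2,1}
  3. cA    = {5,4,3,1,6}
  4. ckA   = {5,3,6}
  5. kcA   = {5,4,2,3,1,6}
  6. kckA  = {5,3,1,6}
  7. ckcA  = {0}
  8. ckckA = {0,4,2}
  9. kckcA = {0,1}
  10. ckckcA = {5,4,2,3,6}
— saturated at 10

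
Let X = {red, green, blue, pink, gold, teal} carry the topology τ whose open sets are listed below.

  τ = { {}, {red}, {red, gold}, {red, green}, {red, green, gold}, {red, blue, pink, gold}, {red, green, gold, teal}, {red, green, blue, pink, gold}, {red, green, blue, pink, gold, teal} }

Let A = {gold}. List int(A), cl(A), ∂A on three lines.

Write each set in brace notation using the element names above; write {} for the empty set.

opens ⊆ A: {}; union → int = {}
complement {red, green, blue, pink, teal}; its interior {red, green}; cl(A) = X∖{red, green} = {blue, pink, gold, teal}
boundary = {blue, pink, gold, teal} ∖ {} = {blue, pink, gold, teal}

int(A) = {}
cl(A)  = {blue, pink, gold, teal}
∂A     = {blue, pink, gold, teal}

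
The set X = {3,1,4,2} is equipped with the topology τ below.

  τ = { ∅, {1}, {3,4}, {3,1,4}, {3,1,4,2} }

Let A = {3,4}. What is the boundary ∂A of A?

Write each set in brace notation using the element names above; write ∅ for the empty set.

{2}

interior: largest open inside A is {3,4} (from ∅, {3,4})
cl via duality: int({1,2}) = {1}, so X∖{1} = {3,4,2}
cl∖int = {2}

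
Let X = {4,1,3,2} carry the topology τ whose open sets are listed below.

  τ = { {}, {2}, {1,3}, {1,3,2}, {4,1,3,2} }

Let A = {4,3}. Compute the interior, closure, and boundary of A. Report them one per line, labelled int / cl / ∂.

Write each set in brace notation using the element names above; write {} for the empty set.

opens ⊆ A: {}; union → int = {}
complement {1,2}; its interior {2}; cl(A) = X∖{2} = {4,1,3}
boundary = {4,1,3} ∖ {} = {4,1,3}

int(A) = {}
cl(A)  = {4,1,3}
∂A     = {4,1,3}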